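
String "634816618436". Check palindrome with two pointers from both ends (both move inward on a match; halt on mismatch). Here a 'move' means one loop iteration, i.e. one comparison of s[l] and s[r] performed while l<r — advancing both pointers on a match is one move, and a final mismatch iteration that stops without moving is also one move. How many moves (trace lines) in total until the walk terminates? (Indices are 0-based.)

[0,11] '6'=='6' → l++,r--
[1,10] '3'=='3' → l++,r--
[2,9] '4'=='4' → l++,r--
[3,8] '8'=='8' → l++,r--
[4,7] '1'=='1' → l++,r--
[5,6] '6'=='6' → l++,r--

6 moves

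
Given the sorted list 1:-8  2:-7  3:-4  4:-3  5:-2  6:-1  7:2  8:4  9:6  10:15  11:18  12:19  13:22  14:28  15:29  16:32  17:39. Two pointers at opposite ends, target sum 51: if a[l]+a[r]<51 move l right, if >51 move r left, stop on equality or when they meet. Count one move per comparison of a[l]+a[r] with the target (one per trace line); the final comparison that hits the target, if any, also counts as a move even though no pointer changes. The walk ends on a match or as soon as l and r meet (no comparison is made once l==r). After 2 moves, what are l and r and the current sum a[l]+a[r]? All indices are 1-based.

l=3, r=17, sum=35

[1,17] -8+39=31 <51 → l++
[2,17] -7+39=32 <51 → l++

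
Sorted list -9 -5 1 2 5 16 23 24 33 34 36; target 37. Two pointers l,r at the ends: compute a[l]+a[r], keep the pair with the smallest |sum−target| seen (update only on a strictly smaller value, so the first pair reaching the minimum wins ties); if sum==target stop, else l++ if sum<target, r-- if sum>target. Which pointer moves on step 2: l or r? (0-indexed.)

[0,10] -9+36=27 d=10 * → l++
[1,10] -5+36=31 d=6 * → l++

l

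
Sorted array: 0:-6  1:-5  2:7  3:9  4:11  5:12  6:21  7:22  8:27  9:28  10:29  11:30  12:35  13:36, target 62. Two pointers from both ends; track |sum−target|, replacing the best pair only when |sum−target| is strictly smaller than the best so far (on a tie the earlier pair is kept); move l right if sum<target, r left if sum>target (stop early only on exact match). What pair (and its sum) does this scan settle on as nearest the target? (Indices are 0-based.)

[0,13] -6+36=30 d=32 * → l++
[1,13] -5+36=31 d=31 * → l++
[2,13] 7+36=43 d=19 * → l++
[3,13] 9+36=45 d=17 * → l++
[4,13] 11+36=47 d=15 * → l++
[5,13] 12+36=48 d=14 * → l++
[6,13] 21+36=57 d=5 * → l++
[7,13] 22+36=58 d=4 * → l++
[8,13] 27+36=63 d=1 * → r--
[8,12] 27+35=62 d=0 * → stop

pair (27, 35) with sum 62 (|Δ|=0)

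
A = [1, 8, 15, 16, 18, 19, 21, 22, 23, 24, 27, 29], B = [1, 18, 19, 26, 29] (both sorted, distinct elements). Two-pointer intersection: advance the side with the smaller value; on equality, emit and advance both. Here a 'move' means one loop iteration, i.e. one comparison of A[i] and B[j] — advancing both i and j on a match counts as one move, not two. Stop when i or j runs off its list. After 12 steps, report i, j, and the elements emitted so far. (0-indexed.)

[i=0,j=0] 1==1 emit → i++,j++
[i=1,j=1] 8<18 → i++
[i=2,j=1] 15<18 → i++
[i=3,j=1] 16<18 → i++
[i=4,j=1] 18==18 emit → i++,j++
[i=5,j=2] 19==19 emit → i++,j++
[i=6,j=3] 21<26 → i++
[i=7,j=3] 22<26 → i++
[i=8,j=3] 23<26 → i++
[i=9,j=3] 24<26 → i++
[i=10,j=3] 27>26 → j++
[i=10,j=4] 27<29 → i++

i=11, j=4, emitted=[1, 18, 19]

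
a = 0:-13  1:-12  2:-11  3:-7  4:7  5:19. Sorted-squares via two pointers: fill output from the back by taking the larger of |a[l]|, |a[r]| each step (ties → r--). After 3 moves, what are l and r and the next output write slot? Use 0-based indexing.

l=2, r=4, next write slot=2

l=0 r=5: |-13|<=|19| out[5]=361, r--
l=0 r=4: |-13|>|7| out[4]=169, l++
l=1 r=4: |-12|>|7| out[3]=144, l++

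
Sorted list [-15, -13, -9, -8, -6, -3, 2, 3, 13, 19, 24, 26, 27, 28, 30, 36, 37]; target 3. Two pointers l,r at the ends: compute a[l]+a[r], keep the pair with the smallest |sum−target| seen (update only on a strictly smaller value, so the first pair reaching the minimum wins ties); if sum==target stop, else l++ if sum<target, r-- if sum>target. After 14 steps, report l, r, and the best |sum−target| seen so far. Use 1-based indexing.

[1,17] -15+37=22 d=19 * → r--
[1,16] -15+36=21 d=18 * → r--
[1,15] -15+30=15 d=12 * → r--
[1,14] -15+28=13 d=10 * → r--
[1,13] -15+27=12 d=9 * → r--
[1,12] -15+26=11 d=8 * → r--
[1,11] -15+24=9 d=6 * → r--
[1,10] -15+19=4 d=1 * → r--
[1,9] -15+13=-2 d=5 → l++
[2,9] -13+13=0 d=3 → l++
[3,9] -9+13=4 d=1 → r--
[3,8] -9+3=-6 d=9 → l++
[4,8] -8+3=-5 d=8 → l++
[5,8] -6+3=-3 d=6 → l++

l=6, r=8, best |Δ|=1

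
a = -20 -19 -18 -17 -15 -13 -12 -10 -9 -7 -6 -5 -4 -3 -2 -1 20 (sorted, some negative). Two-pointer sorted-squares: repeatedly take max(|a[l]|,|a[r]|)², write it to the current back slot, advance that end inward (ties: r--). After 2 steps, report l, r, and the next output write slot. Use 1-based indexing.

l=2, r=16, next write slot=15

l=1 r=17: |-20|<=|20| out[17]=400, r--
l=1 r=16: |-20|>|-1| out[16]=400, l++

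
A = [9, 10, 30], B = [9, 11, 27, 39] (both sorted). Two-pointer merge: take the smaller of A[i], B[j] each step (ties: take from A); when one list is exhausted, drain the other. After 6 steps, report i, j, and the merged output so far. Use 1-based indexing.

i=1 j=1: A[i]=9<=B[j]=9 take 9, i++
i=2 j=1: A[i]=10>B[j]=9 take 9, j++
i=2 j=2: A[i]=10<=B[j]=11 take 10, i++
i=3 j=2: A[i]=30>B[j]=11 take 11, j++
i=3 j=3: A[i]=30>B[j]=27 take 27, j++
i=3 j=4: A[i]=30<=B[j]=39 take 30, i++

i=4, j=4, merged so far=[9, 9, 10, 11, 27, 30]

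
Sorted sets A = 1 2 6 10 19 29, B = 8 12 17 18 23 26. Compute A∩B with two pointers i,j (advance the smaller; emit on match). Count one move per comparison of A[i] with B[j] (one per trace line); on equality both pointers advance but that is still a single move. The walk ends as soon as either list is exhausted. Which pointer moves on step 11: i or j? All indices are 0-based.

i=0 j=0: 1<8, i++
i=1 j=0: 2<8, i++
i=2 j=0: 6<8, i++
i=3 j=0: 10>8, j++
i=3 j=1: 10<12, i++
i=4 j=1: 19>12, j++
i=4 j=2: 19>17, j++
i=4 j=3: 19>18, j++
i=4 j=4: 19<23, i++
i=5 j=4: 29>23, j++
i=5 j=5: 29>26, j++

j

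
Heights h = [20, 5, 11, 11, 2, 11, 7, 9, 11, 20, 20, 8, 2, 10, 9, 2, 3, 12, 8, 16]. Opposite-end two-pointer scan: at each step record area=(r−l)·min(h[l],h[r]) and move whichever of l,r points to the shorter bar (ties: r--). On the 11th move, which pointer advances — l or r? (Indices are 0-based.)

r

[0,19] min(20,16)*19=304 best=304 * → r--
[0,18] min(20,8)*18=144 best=304 → r--
[0,17] min(20,12)*17=204 best=304 → r--
[0,16] min(20,3)*16=48 best=304 → r--
[0,15] min(20,2)*15=30 best=304 → r--
[0,14] min(20,9)*14=126 best=304 → r--
[0,13] min(20,10)*13=130 best=304 → r--
[0,12] min(20,2)*12=24 best=304 → r--
[0,11] min(20,8)*11=88 best=304 → r--
[0,10] min(20,20)*10=200 best=304 → r--
[0,9] min(20,20)*9=180 best=304 → r--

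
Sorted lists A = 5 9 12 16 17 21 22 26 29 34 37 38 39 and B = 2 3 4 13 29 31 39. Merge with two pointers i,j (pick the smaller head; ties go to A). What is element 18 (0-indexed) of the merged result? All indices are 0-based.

merged[18] = 39

i=0 j=0: A[i]=5>B[j]=2 take 2, j++
i=0 j=1: A[i]=5>B[j]=3 take 3, j++
i=0 j=2: A[i]=5>B[j]=4 take 4, j++
i=0 j=3: A[i]=5<=B[j]=13 take 5, i++
i=1 j=3: A[i]=9<=B[j]=13 take 9, i++
i=2 j=3: A[i]=12<=B[j]=13 take 12, i++
i=3 j=3: A[i]=16>B[j]=13 take 13, j++
i=3 j=4: A[i]=16<=B[j]=29 take 16, i++
i=4 j=4: A[i]=17<=B[j]=29 take 17, i++
i=5 j=4: A[i]=21<=B[j]=29 take 21, i++
i=6 j=4: A[i]=22<=B[j]=29 take 22, i++
i=7 j=4: A[i]=26<=B[j]=29 take 26, i++
i=8 j=4: A[i]=29<=B[j]=29 take 29, i++
i=9 j=4: A[i]=34>B[j]=29 take 29, j++
i=9 j=5: A[i]=34>B[j]=31 take 31, j++
i=9 j=6: A[i]=34<=B[j]=39 take 34, i++
i=10 j=6: A[i]=37<=B[j]=39 take 37, i++
i=11 j=6: A[i]=38<=B[j]=39 take 38, i++
i=12 j=6: A[i]=39<=B[j]=39 take 39, i++
i=13 j=6: A done, take B[j]=39, j++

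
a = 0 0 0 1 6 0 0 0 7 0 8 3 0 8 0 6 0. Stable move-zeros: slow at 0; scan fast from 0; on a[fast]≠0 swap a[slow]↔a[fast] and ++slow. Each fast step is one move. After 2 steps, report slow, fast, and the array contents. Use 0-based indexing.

(s=0,f=0) a[fast]=0 → fast++
(s=0,f=1) a[fast]=0 → fast++

slow=0, fast=2, a=[0, 0, 0, 1, 6, 0, 0, 0, 7, 0, 8, 3, 0, 8, 0, 6, 0]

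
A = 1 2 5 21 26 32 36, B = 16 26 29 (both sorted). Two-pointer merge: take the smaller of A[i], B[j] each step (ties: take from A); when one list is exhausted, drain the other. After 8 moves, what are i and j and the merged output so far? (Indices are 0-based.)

i=5, j=3, merged so far=[1, 2, 5, 16, 21, 26, 26, 29]

[i=0,j=0] A[i]=1<=B[j]=16 take 1 → i++
[i=1,j=0] A[i]=2<=B[j]=16 take 2 → i++
[i=2,j=0] A[i]=5<=B[j]=16 take 5 → i++
[i=3,j=0] A[i]=21>B[j]=16 take 16 → j++
[i=3,j=1] A[i]=21<=B[j]=26 take 21 → i++
[i=4,j=1] A[i]=26<=B[j]=26 take 26 → i++
[i=5,j=1] A[i]=32>B[j]=26 take 26 → j++
[i=5,j=2] A[i]=32>B[j]=29 take 29 → j++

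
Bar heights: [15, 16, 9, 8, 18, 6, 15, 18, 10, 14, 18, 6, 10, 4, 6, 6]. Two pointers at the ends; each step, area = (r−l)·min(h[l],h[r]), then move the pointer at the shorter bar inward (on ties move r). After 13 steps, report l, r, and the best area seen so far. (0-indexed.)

[0,15] min(15,6)*15=90 best=90 * → r--
[0,14] min(15,6)*14=84 best=90 → r--
[0,13] min(15,4)*13=52 best=90 → r--
[0,12] min(15,10)*12=120 best=120 * → r--
[0,11] min(15,6)*11=66 best=120 → r--
[0,10] min(15,18)*10=150 best=150 * → l++
[1,10] min(16,18)*9=144 best=150 → l++
[2,10] min(9,18)*8=72 best=150 → l++
[3,10] min(8,18)*7=56 best=150 → l++
[4,10] min(18,18)*6=108 best=150 → r--
[4,9] min(18,14)*5=70 best=150 → r--
[4,8] min(18,10)*4=40 best=150 → r--
[4,7] min(18,18)*3=54 best=150 → r--

l=4, r=6, best area=150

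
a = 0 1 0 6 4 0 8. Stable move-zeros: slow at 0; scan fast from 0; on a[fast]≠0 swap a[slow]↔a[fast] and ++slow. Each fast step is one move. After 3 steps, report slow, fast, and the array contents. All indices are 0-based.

slow=1, fast=3, a=[1, 0, 0, 6, 4, 0, 8]

slow=0 fast=0: a[fast]=0, fast++
slow=0 fast=1: a[fast]=1≠0 swap→a[0]=1, slow++,fast++
slow=1 fast=2: a[fast]=0, fast++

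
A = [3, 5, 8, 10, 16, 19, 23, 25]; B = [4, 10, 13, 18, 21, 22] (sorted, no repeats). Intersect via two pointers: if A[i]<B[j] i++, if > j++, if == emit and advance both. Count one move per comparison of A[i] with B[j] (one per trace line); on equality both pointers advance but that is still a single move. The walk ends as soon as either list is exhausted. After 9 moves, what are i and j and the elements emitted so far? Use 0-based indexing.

[i=0,j=0] 3<4 → i++
[i=1,j=0] 5>4 → j++
[i=1,j=1] 5<10 → i++
[i=2,j=1] 8<10 → i++
[i=3,j=1] 10==10 emit → i++,j++
[i=4,j=2] 16>13 → j++
[i=4,j=3] 16<18 → i++
[i=5,j=3] 19>18 → j++
[i=5,j=4] 19<21 → i++

i=6, j=4, emitted=[10]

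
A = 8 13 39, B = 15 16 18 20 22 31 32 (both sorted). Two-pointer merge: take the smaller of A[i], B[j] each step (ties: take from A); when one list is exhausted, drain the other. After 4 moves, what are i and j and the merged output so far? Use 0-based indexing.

i=0 j=0: A[i]=8<=B[j]=15 take 8, i++
i=1 j=0: A[i]=13<=B[j]=15 take 13, i++
i=2 j=0: A[i]=39>B[j]=15 take 15, j++
i=2 j=1: A[i]=39>B[j]=16 take 16, j++

i=2, j=2, merged so far=[8, 13, 15, 16]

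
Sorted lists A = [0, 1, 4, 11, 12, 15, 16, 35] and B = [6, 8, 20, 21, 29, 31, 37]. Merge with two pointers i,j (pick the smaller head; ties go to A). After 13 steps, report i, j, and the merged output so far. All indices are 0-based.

[i=0,j=0] A[i]=0<=B[j]=6 take 0 → i++
[i=1,j=0] A[i]=1<=B[j]=6 take 1 → i++
[i=2,j=0] A[i]=4<=B[j]=6 take 4 → i++
[i=3,j=0] A[i]=11>B[j]=6 take 6 → j++
[i=3,j=1] A[i]=11>B[j]=8 take 8 → j++
[i=3,j=2] A[i]=11<=B[j]=20 take 11 → i++
[i=4,j=2] A[i]=12<=B[j]=20 take 12 → i++
[i=5,j=2] A[i]=15<=B[j]=20 take 15 → i++
[i=6,j=2] A[i]=16<=B[j]=20 take 16 → i++
[i=7,j=2] A[i]=35>B[j]=20 take 20 → j++
[i=7,j=3] A[i]=35>B[j]=21 take 21 → j++
[i=7,j=4] A[i]=35>B[j]=29 take 29 → j++
[i=7,j=5] A[i]=35>B[j]=31 take 31 → j++

i=7, j=6, merged so far=[0, 1, 4, 6, 8, 11, 12, 15, 16, 20, 21, 29, 31]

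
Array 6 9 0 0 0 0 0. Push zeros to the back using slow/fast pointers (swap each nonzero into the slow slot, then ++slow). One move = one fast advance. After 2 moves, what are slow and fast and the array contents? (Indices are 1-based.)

slow=3, fast=3, a=[6, 9, 0, 0, 0, 0, 0]

(s=1,f=1) a[fast]=6≠0 swap→a[1]=6 → slow++,fast++
(s=2,f=2) a[fast]=9≠0 swap→a[2]=9 → slow++,fast++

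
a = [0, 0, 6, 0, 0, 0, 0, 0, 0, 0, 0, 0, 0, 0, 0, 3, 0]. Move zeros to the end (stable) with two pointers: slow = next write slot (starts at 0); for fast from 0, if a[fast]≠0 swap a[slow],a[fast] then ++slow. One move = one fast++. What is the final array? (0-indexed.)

slow=0 fast=0: a[fast]=0, fast++
slow=0 fast=1: a[fast]=0, fast++
slow=0 fast=2: a[fast]=6≠0 swap→a[0]=6, slow++,fast++
slow=1 fast=3: a[fast]=0, fast++
slow=1 fast=4: a[fast]=0, fast++
slow=1 fast=5: a[fast]=0, fast++
slow=1 fast=6: a[fast]=0, fast++
slow=1 fast=7: a[fast]=0, fast++
slow=1 fast=8: a[fast]=0, fast++
slow=1 fast=9: a[fast]=0, fast++
slow=1 fast=10: a[fast]=0, fast++
slow=1 fast=11: a[fast]=0, fast++
slow=1 fast=12: a[fast]=0, fast++
slow=1 fast=13: a[fast]=0, fast++
slow=1 fast=14: a[fast]=0, fast++
slow=1 fast=15: a[fast]=3≠0 swap→a[1]=3, slow++,fast++
slow=2 fast=16: a[fast]=0, fast++

[6, 3, 0, 0, 0, 0, 0, 0, 0, 0, 0, 0, 0, 0, 0, 0, 0]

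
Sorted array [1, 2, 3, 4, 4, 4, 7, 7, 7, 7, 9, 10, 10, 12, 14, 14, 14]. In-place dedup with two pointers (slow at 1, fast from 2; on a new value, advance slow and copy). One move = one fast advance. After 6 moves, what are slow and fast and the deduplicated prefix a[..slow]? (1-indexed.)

slow=5, fast=8, prefix=[1, 2, 3, 4, 7]

slow=1 fast=2: a[fast]=2≠a[slow]=1 write a[2]=2, slow++,fast++
slow=2 fast=3: a[fast]=3≠a[slow]=2 write a[3]=3, slow++,fast++
slow=3 fast=4: a[fast]=4≠a[slow]=3 write a[4]=4, slow++,fast++
slow=4 fast=5: a[fast]=4=a[slow] dup, fast++
slow=4 fast=6: a[fast]=4=a[slow] dup, fast++
slow=4 fast=7: a[fast]=7≠a[slow]=4 write a[5]=7, slow++,fast++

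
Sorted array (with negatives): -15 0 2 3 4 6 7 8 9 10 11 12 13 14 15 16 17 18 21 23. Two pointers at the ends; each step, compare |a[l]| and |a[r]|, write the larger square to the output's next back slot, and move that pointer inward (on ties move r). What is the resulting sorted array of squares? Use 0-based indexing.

[0, 4, 9, 16, 36, 49, 64, 81, 100, 121, 144, 169, 196, 225, 225, 256, 289, 324, 441, 529]

l=0 r=19: |-15|<=|23| out[19]=529, r--
l=0 r=18: |-15|<=|21| out[18]=441, r--
l=0 r=17: |-15|<=|18| out[17]=324, r--
l=0 r=16: |-15|<=|17| out[16]=289, r--
l=0 r=15: |-15|<=|16| out[15]=256, r--
l=0 r=14: |-15|<=|15| out[14]=225, r--
l=0 r=13: |-15|>|14| out[13]=225, l++
l=1 r=13: |0|<=|14| out[12]=196, r--
l=1 r=12: |0|<=|13| out[11]=169, r--
l=1 r=11: |0|<=|12| out[10]=144, r--
l=1 r=10: |0|<=|11| out[9]=121, r--
l=1 r=9: |0|<=|10| out[8]=100, r--
l=1 r=8: |0|<=|9| out[7]=81, r--
l=1 r=7: |0|<=|8| out[6]=64, r--
l=1 r=6: |0|<=|7| out[5]=49, r--
l=1 r=5: |0|<=|6| out[4]=36, r--
l=1 r=4: |0|<=|4| out[3]=16, r--
l=1 r=3: |0|<=|3| out[2]=9, r--
l=1 r=2: |0|<=|2| out[1]=4, r--
l=1 r=1: |0|<=|0| out[0]=0, r--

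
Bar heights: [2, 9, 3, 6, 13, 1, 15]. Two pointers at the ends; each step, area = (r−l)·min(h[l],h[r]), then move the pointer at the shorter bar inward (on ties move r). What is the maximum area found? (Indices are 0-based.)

l=0 r=6: min(2,15)*6=12 best=12 *, l++
l=1 r=6: min(9,15)*5=45 best=45 *, l++
l=2 r=6: min(3,15)*4=12 best=45, l++
l=3 r=6: min(6,15)*3=18 best=45, l++
l=4 r=6: min(13,15)*2=26 best=45, l++
l=5 r=6: min(1,15)*1=1 best=45, l++

max area = 45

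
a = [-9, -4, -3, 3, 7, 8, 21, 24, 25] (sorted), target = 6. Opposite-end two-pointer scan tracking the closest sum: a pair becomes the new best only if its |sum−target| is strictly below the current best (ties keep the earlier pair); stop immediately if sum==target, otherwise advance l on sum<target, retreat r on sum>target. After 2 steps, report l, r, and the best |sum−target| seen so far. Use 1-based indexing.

l=1, r=7, best |Δ|=9

l=1 r=9: -9+25=16 d=10 *, r--
l=1 r=8: -9+24=15 d=9 *, r--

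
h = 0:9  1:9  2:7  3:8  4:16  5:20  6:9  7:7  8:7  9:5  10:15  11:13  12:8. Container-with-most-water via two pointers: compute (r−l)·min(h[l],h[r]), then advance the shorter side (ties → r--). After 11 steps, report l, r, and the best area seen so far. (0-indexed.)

l=4, r=5, best area=99

l=0 r=12: min(9,8)*12=96 best=96 *, r--
l=0 r=11: min(9,13)*11=99 best=99 *, l++
l=1 r=11: min(9,13)*10=90 best=99, l++
l=2 r=11: min(7,13)*9=63 best=99, l++
l=3 r=11: min(8,13)*8=64 best=99, l++
l=4 r=11: min(16,13)*7=91 best=99, r--
l=4 r=10: min(16,15)*6=90 best=99, r--
l=4 r=9: min(16,5)*5=25 best=99, r--
l=4 r=8: min(16,7)*4=28 best=99, r--
l=4 r=7: min(16,7)*3=21 best=99, r--
l=4 r=6: min(16,9)*2=18 best=99, r--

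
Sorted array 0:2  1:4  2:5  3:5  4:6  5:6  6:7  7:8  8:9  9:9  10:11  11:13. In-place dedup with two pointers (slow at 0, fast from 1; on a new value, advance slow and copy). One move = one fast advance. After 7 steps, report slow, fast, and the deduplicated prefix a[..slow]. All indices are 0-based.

slow=0 fast=1: a[fast]=4≠a[slow]=2 write a[1]=4, slow++,fast++
slow=1 fast=2: a[fast]=5≠a[slow]=4 write a[2]=5, slow++,fast++
slow=2 fast=3: a[fast]=5=a[slow] dup, fast++
slow=2 fast=4: a[fast]=6≠a[slow]=5 write a[3]=6, slow++,fast++
slow=3 fast=5: a[fast]=6=a[slow] dup, fast++
slow=3 fast=6: a[fast]=7≠a[slow]=6 write a[4]=7, slow++,fast++
slow=4 fast=7: a[fast]=8≠a[slow]=7 write a[5]=8, slow++,fast++

slow=5, fast=8, prefix=[2, 4, 5, 6, 7, 8]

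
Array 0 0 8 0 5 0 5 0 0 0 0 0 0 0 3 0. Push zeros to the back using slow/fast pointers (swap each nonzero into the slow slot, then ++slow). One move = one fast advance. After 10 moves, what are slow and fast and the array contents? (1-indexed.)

slow=4, fast=11, a=[8, 5, 5, 0, 0, 0, 0, 0, 0, 0, 0, 0, 0, 0, 3, 0]

slow=1 fast=1: a[fast]=0, fast++
slow=1 fast=2: a[fast]=0, fast++
slow=1 fast=3: a[fast]=8≠0 swap→a[1]=8, slow++,fast++
slow=2 fast=4: a[fast]=0, fast++
slow=2 fast=5: a[fast]=5≠0 swap→a[2]=5, slow++,fast++
slow=3 fast=6: a[fast]=0, fast++
slow=3 fast=7: a[fast]=5≠0 swap→a[3]=5, slow++,fast++
slow=4 fast=8: a[fast]=0, fast++
slow=4 fast=9: a[fast]=0, fast++
slow=4 fast=10: a[fast]=0, fast++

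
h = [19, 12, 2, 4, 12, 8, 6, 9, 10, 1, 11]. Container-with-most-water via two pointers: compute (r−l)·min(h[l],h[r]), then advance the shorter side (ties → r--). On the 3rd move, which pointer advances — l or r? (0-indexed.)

r

[0,10] min(19,11)*10=110 best=110 * → r--
[0,9] min(19,1)*9=9 best=110 → r--
[0,8] min(19,10)*8=80 best=110 → r--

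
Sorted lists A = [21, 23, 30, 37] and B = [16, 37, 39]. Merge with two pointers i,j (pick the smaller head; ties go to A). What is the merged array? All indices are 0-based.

[16, 21, 23, 30, 37, 37, 39]

i=0 j=0: A[i]=21>B[j]=16 take 16, j++
i=0 j=1: A[i]=21<=B[j]=37 take 21, i++
i=1 j=1: A[i]=23<=B[j]=37 take 23, i++
i=2 j=1: A[i]=30<=B[j]=37 take 30, i++
i=3 j=1: A[i]=37<=B[j]=37 take 37, i++
i=4 j=1: A done, take B[j]=37, j++
i=4 j=2: A done, take B[j]=39, j++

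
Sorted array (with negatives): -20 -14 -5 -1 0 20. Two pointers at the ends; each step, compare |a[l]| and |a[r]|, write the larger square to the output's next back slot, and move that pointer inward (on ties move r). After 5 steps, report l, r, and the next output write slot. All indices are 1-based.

l=5, r=5, next write slot=1

[1,6] |-20|<=|20| out[6]=400 → r--
[1,5] |-20|>|0| out[5]=400 → l++
[2,5] |-14|>|0| out[4]=196 → l++
[3,5] |-5|>|0| out[3]=25 → l++
[4,5] |-1|>|0| out[2]=1 → l++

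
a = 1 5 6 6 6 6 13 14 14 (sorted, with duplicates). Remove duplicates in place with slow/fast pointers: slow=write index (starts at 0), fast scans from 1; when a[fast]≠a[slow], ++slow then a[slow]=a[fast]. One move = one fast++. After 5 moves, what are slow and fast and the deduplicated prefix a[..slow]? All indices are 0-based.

slow=2, fast=6, prefix=[1, 5, 6]

slow=0 fast=1: a[fast]=5≠a[slow]=1 write a[1]=5, slow++,fast++
slow=1 fast=2: a[fast]=6≠a[slow]=5 write a[2]=6, slow++,fast++
slow=2 fast=3: a[fast]=6=a[slow] dup, fast++
slow=2 fast=4: a[fast]=6=a[slow] dup, fast++
slow=2 fast=5: a[fast]=6=a[slow] dup, fast++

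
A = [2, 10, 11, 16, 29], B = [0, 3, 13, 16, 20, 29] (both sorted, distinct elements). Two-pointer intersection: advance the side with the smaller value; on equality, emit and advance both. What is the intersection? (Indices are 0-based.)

i=0 j=0: 2>0, j++
i=0 j=1: 2<3, i++
i=1 j=1: 10>3, j++
i=1 j=2: 10<13, i++
i=2 j=2: 11<13, i++
i=3 j=2: 16>13, j++
i=3 j=3: 16==16 emit, i++,j++
i=4 j=4: 29>20, j++
i=4 j=5: 29==29 emit, i++,j++

intersection = [16, 29]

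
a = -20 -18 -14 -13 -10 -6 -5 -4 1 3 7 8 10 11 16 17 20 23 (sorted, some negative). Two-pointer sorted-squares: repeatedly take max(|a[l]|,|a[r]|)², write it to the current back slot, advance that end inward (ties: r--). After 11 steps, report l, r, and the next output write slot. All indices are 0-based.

l=0 r=17: |-20|<=|23| out[17]=529, r--
l=0 r=16: |-20|<=|20| out[16]=400, r--
l=0 r=15: |-20|>|17| out[15]=400, l++
l=1 r=15: |-18|>|17| out[14]=324, l++
l=2 r=15: |-14|<=|17| out[13]=289, r--
l=2 r=14: |-14|<=|16| out[12]=256, r--
l=2 r=13: |-14|>|11| out[11]=196, l++
l=3 r=13: |-13|>|11| out[10]=169, l++
l=4 r=13: |-10|<=|11| out[9]=121, r--
l=4 r=12: |-10|<=|10| out[8]=100, r--
l=4 r=11: |-10|>|8| out[7]=100, l++

l=5, r=11, next write slot=6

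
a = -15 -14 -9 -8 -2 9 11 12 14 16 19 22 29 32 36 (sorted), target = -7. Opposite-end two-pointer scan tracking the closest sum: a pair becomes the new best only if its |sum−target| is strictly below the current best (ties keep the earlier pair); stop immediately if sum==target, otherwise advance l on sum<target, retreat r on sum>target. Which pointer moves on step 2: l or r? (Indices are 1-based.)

r

[1,15] -15+36=21 d=28 * → r--
[1,14] -15+32=17 d=24 * → r--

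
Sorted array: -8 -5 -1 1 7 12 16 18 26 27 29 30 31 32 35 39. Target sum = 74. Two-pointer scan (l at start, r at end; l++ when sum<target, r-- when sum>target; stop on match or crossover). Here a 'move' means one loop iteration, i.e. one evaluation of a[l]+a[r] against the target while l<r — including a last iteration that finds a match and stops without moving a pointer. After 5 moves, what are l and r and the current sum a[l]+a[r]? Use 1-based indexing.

l=1 r=16: -8+39=31 <74, l++
l=2 r=16: -5+39=34 <74, l++
l=3 r=16: -1+39=38 <74, l++
l=4 r=16: 1+39=40 <74, l++
l=5 r=16: 7+39=46 <74, l++

l=6, r=16, sum=51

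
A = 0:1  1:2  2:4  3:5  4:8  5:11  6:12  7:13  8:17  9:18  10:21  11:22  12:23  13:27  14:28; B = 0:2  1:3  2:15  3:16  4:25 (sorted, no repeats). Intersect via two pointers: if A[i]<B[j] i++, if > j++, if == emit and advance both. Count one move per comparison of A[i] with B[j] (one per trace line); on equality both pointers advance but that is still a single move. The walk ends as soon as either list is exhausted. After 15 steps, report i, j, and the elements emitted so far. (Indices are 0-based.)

i=12, j=4, emitted=[2]

i=0 j=0: 1<2, i++
i=1 j=0: 2==2 emit, i++,j++
i=2 j=1: 4>3, j++
i=2 j=2: 4<15, i++
i=3 j=2: 5<15, i++
i=4 j=2: 8<15, i++
i=5 j=2: 11<15, i++
i=6 j=2: 12<15, i++
i=7 j=2: 13<15, i++
i=8 j=2: 17>15, j++
i=8 j=3: 17>16, j++
i=8 j=4: 17<25, i++
i=9 j=4: 18<25, i++
i=10 j=4: 21<25, i++
i=11 j=4: 22<25, i++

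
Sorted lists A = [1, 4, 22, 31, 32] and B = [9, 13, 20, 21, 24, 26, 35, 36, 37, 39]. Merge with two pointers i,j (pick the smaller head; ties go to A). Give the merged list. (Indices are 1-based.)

i=1 j=1: A[i]=1<=B[j]=9 take 1, i++
i=2 j=1: A[i]=4<=B[j]=9 take 4, i++
i=3 j=1: A[i]=22>B[j]=9 take 9, j++
i=3 j=2: A[i]=22>B[j]=13 take 13, j++
i=3 j=3: A[i]=22>B[j]=20 take 20, j++
i=3 j=4: A[i]=22>B[j]=21 take 21, j++
i=3 j=5: A[i]=22<=B[j]=24 take 22, i++
i=4 j=5: A[i]=31>B[j]=24 take 24, j++
i=4 j=6: A[i]=31>B[j]=26 take 26, j++
i=4 j=7: A[i]=31<=B[j]=35 take 31, i++
i=5 j=7: A[i]=32<=B[j]=35 take 32, i++
i=6 j=7: A done, take B[j]=35, j++
i=6 j=8: A done, take B[j]=36, j++
i=6 j=9: A done, take B[j]=37, j++
i=6 j=10: A done, take B[j]=39, j++

[1, 4, 9, 13, 20, 21, 22, 24, 26, 31, 32, 35, 36, 37, 39]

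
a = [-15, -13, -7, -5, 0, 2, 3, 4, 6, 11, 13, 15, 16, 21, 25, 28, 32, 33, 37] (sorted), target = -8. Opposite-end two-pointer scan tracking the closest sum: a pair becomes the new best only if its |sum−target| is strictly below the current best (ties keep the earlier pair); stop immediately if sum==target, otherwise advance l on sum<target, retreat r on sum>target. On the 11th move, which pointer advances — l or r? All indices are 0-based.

l=0 r=18: -15+37=22 d=30 *, r--
l=0 r=17: -15+33=18 d=26 *, r--
l=0 r=16: -15+32=17 d=25 *, r--
l=0 r=15: -15+28=13 d=21 *, r--
l=0 r=14: -15+25=10 d=18 *, r--
l=0 r=13: -15+21=6 d=14 *, r--
l=0 r=12: -15+16=1 d=9 *, r--
l=0 r=11: -15+15=0 d=8 *, r--
l=0 r=10: -15+13=-2 d=6 *, r--
l=0 r=9: -15+11=-4 d=4 *, r--
l=0 r=8: -15+6=-9 d=1 *, l++

l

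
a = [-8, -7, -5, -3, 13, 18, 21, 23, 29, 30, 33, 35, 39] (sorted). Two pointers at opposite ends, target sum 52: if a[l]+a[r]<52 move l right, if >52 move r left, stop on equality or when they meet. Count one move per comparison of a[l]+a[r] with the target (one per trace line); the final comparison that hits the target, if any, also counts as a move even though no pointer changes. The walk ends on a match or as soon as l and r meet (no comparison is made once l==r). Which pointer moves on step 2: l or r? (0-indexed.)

l=0 r=12: -8+39=31 <52, l++
l=1 r=12: -7+39=32 <52, l++

l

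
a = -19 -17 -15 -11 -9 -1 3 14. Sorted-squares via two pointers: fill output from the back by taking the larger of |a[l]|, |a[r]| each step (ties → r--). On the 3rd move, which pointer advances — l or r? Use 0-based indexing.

l=0 r=7: |-19|>|14| out[7]=361, l++
l=1 r=7: |-17|>|14| out[6]=289, l++
l=2 r=7: |-15|>|14| out[5]=225, l++

l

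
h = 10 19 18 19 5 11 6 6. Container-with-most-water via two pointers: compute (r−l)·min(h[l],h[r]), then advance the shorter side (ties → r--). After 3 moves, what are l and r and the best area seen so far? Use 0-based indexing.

l=0 r=7: min(10,6)*7=42 best=42 *, r--
l=0 r=6: min(10,6)*6=36 best=42, r--
l=0 r=5: min(10,11)*5=50 best=50 *, l++

l=1, r=5, best area=50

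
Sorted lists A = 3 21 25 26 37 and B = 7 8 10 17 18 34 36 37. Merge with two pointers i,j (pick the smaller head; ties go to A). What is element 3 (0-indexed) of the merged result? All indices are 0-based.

i=0 j=0: A[i]=3<=B[j]=7 take 3, i++
i=1 j=0: A[i]=21>B[j]=7 take 7, j++
i=1 j=1: A[i]=21>B[j]=8 take 8, j++
i=1 j=2: A[i]=21>B[j]=10 take 10, j++
i=1 j=3: A[i]=21>B[j]=17 take 17, j++
i=1 j=4: A[i]=21>B[j]=18 take 18, j++
i=1 j=5: A[i]=21<=B[j]=34 take 21, i++
i=2 j=5: A[i]=25<=B[j]=34 take 25, i++
i=3 j=5: A[i]=26<=B[j]=34 take 26, i++
i=4 j=5: A[i]=37>B[j]=34 take 34, j++
i=4 j=6: A[i]=37>B[j]=36 take 36, j++
i=4 j=7: A[i]=37<=B[j]=37 take 37, i++
i=5 j=7: A done, take B[j]=37, j++

merged[3] = 10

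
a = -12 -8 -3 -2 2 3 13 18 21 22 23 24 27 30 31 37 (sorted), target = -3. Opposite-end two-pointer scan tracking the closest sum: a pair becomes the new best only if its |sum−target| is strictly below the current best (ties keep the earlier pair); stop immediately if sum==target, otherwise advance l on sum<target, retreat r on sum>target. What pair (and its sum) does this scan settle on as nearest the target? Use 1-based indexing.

[1,16] -12+37=25 d=28 * → r--
[1,15] -12+31=19 d=22 * → r--
[1,14] -12+30=18 d=21 * → r--
[1,13] -12+27=15 d=18 * → r--
[1,12] -12+24=12 d=15 * → r--
[1,11] -12+23=11 d=14 * → r--
[1,10] -12+22=10 d=13 * → r--
[1,9] -12+21=9 d=12 * → r--
[1,8] -12+18=6 d=9 * → r--
[1,7] -12+13=1 d=4 * → r--
[1,6] -12+3=-9 d=6 → l++
[2,6] -8+3=-5 d=2 * → l++
[3,6] -3+3=0 d=3 → r--
[3,5] -3+2=-1 d=2 → r--
[3,4] -3+-2=-5 d=2 → l++

pair (-8, 3) with sum -5 (|Δ|=2)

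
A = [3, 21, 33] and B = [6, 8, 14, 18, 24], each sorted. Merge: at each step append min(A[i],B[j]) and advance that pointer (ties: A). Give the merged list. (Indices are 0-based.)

i=0 j=0: A[i]=3<=B[j]=6 take 3, i++
i=1 j=0: A[i]=21>B[j]=6 take 6, j++
i=1 j=1: A[i]=21>B[j]=8 take 8, j++
i=1 j=2: A[i]=21>B[j]=14 take 14, j++
i=1 j=3: A[i]=21>B[j]=18 take 18, j++
i=1 j=4: A[i]=21<=B[j]=24 take 21, i++
i=2 j=4: A[i]=33>B[j]=24 take 24, j++
i=2 j=5: B done, take A[i]=33, i++

[3, 6, 8, 14, 18, 21, 24, 33]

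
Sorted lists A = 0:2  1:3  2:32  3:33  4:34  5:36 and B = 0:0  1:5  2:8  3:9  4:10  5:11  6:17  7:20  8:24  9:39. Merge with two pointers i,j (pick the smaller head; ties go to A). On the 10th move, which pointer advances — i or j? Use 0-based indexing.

i=0 j=0: A[i]=2>B[j]=0 take 0, j++
i=0 j=1: A[i]=2<=B[j]=5 take 2, i++
i=1 j=1: A[i]=3<=B[j]=5 take 3, i++
i=2 j=1: A[i]=32>B[j]=5 take 5, j++
i=2 j=2: A[i]=32>B[j]=8 take 8, j++
i=2 j=3: A[i]=32>B[j]=9 take 9, j++
i=2 j=4: A[i]=32>B[j]=10 take 10, j++
i=2 j=5: A[i]=32>B[j]=11 take 11, j++
i=2 j=6: A[i]=32>B[j]=17 take 17, j++
i=2 j=7: A[i]=32>B[j]=20 take 20, j++

j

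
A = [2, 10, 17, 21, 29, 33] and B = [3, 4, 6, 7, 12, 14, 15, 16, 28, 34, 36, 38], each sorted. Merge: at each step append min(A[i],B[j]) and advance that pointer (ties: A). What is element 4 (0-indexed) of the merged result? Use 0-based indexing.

i=0 j=0: A[i]=2<=B[j]=3 take 2, i++
i=1 j=0: A[i]=10>B[j]=3 take 3, j++
i=1 j=1: A[i]=10>B[j]=4 take 4, j++
i=1 j=2: A[i]=10>B[j]=6 take 6, j++
i=1 j=3: A[i]=10>B[j]=7 take 7, j++
i=1 j=4: A[i]=10<=B[j]=12 take 10, i++
i=2 j=4: A[i]=17>B[j]=12 take 12, j++
i=2 j=5: A[i]=17>B[j]=14 take 14, j++
i=2 j=6: A[i]=17>B[j]=15 take 15, j++
i=2 j=7: A[i]=17>B[j]=16 take 16, j++
i=2 j=8: A[i]=17<=B[j]=28 take 17, i++
i=3 j=8: A[i]=21<=B[j]=28 take 21, i++
i=4 j=8: A[i]=29>B[j]=28 take 28, j++
i=4 j=9: A[i]=29<=B[j]=34 take 29, i++
i=5 j=9: A[i]=33<=B[j]=34 take 33, i++
i=6 j=9: A done, take B[j]=34, j++
i=6 j=10: A done, take B[j]=36, j++
i=6 j=11: A done, take B[j]=38, j++

merged[4] = 7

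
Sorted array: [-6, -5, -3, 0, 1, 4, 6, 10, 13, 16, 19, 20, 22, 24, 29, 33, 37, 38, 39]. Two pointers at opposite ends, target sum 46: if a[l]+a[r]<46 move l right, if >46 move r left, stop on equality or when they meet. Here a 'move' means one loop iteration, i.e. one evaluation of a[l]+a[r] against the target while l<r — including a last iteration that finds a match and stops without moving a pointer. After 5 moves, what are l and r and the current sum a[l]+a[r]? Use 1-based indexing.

[1,19] -6+39=33 <46 → l++
[2,19] -5+39=34 <46 → l++
[3,19] -3+39=36 <46 → l++
[4,19] 0+39=39 <46 → l++
[5,19] 1+39=40 <46 → l++

l=6, r=19, sum=43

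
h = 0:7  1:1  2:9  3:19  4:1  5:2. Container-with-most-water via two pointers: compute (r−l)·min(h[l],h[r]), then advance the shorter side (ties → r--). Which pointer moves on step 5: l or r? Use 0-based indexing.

[0,5] min(7,2)*5=10 best=10 * → r--
[0,4] min(7,1)*4=4 best=10 → r--
[0,3] min(7,19)*3=21 best=21 * → l++
[1,3] min(1,19)*2=2 best=21 → l++
[2,3] min(9,19)*1=9 best=21 → l++

l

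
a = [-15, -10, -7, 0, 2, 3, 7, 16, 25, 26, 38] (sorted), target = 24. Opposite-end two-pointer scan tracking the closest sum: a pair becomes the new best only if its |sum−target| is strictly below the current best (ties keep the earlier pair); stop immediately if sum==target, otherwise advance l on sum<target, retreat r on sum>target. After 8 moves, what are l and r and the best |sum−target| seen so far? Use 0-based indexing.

[0,10] -15+38=23 d=1 * → l++
[1,10] -10+38=28 d=4 → r--
[1,9] -10+26=16 d=8 → l++
[2,9] -7+26=19 d=5 → l++
[3,9] 0+26=26 d=2 → r--
[3,8] 0+25=25 d=1 → r--
[3,7] 0+16=16 d=8 → l++
[4,7] 2+16=18 d=6 → l++

l=5, r=7, best |Δ|=1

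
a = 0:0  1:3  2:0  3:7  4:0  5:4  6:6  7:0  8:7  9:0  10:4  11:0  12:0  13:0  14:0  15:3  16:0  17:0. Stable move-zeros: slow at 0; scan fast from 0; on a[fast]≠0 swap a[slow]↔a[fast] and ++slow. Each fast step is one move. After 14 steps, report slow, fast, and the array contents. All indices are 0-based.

slow=0 fast=0: a[fast]=0, fast++
slow=0 fast=1: a[fast]=3≠0 swap→a[0]=3, slow++,fast++
slow=1 fast=2: a[fast]=0, fast++
slow=1 fast=3: a[fast]=7≠0 swap→a[1]=7, slow++,fast++
slow=2 fast=4: a[fast]=0, fast++
slow=2 fast=5: a[fast]=4≠0 swap→a[2]=4, slow++,fast++
slow=3 fast=6: a[fast]=6≠0 swap→a[3]=6, slow++,fast++
slow=4 fast=7: a[fast]=0, fast++
slow=4 fast=8: a[fast]=7≠0 swap→a[4]=7, slow++,fast++
slow=5 fast=9: a[fast]=0, fast++
slow=5 fast=10: a[fast]=4≠0 swap→a[5]=4, slow++,fast++
slow=6 fast=11: a[fast]=0, fast++
slow=6 fast=12: a[fast]=0, fast++
slow=6 fast=13: a[fast]=0, fast++

slow=6, fast=14, a=[3, 7, 4, 6, 7, 4, 0, 0, 0, 0, 0, 0, 0, 0, 0, 3, 0, 0]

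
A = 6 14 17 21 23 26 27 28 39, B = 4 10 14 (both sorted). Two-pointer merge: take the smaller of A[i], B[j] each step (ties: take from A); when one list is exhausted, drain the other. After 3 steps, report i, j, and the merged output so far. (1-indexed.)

i=1 j=1: A[i]=6>B[j]=4 take 4, j++
i=1 j=2: A[i]=6<=B[j]=10 take 6, i++
i=2 j=2: A[i]=14>B[j]=10 take 10, j++

i=2, j=3, merged so far=[4, 6, 10]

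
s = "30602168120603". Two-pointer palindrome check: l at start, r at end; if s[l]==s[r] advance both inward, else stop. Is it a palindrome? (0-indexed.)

l=0 r=13: '3'=='3', l++,r--
l=1 r=12: '0'=='0', l++,r--
l=2 r=11: '6'=='6', l++,r--
l=3 r=10: '0'=='0', l++,r--
l=4 r=9: '2'=='2', l++,r--
l=5 r=8: '1'=='1', l++,r--
l=6 r=7: '6'!='8', stop

not a palindrome (mismatch at 6,7)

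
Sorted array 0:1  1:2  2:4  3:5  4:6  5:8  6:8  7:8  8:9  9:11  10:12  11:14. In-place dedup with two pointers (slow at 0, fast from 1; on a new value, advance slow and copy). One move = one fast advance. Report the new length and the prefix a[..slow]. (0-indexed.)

(s=0,f=1) a[fast]=2≠a[slow]=1 write a[1]=2 → slow++,fast++
(s=1,f=2) a[fast]=4≠a[slow]=2 write a[2]=4 → slow++,fast++
(s=2,f=3) a[fast]=5≠a[slow]=4 write a[3]=5 → slow++,fast++
(s=3,f=4) a[fast]=6≠a[slow]=5 write a[4]=6 → slow++,fast++
(s=4,f=5) a[fast]=8≠a[slow]=6 write a[5]=8 → slow++,fast++
(s=5,f=6) a[fast]=8=a[slow] dup → fast++
(s=5,f=7) a[fast]=8=a[slow] dup → fast++
(s=5,f=8) a[fast]=9≠a[slow]=8 write a[6]=9 → slow++,fast++
(s=6,f=9) a[fast]=11≠a[slow]=9 write a[7]=11 → slow++,fast++
(s=7,f=10) a[fast]=12≠a[slow]=11 write a[8]=12 → slow++,fast++
(s=8,f=11) a[fast]=14≠a[slow]=12 write a[9]=14 → slow++,fast++

length 10; prefix = [1, 2, 4, 5, 6, 8, 9, 11, 12, 14]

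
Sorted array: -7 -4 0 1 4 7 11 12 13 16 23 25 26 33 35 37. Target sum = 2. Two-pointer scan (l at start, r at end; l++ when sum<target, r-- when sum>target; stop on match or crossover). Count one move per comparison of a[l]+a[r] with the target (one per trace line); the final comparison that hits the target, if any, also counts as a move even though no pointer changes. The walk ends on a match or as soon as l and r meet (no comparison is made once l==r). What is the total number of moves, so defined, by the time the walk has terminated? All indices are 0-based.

15 moves

l=0 r=15: -7+37=30 >2, r--
l=0 r=14: -7+35=28 >2, r--
l=0 r=13: -7+33=26 >2, r--
l=0 r=12: -7+26=19 >2, r--
l=0 r=11: -7+25=18 >2, r--
l=0 r=10: -7+23=16 >2, r--
l=0 r=9: -7+16=9 >2, r--
l=0 r=8: -7+13=6 >2, r--
l=0 r=7: -7+12=5 >2, r--
l=0 r=6: -7+11=4 >2, r--
l=0 r=5: -7+7=0 <2, l++
l=1 r=5: -4+7=3 >2, r--
l=1 r=4: -4+4=0 <2, l++
l=2 r=4: 0+4=4 >2, r--
l=2 r=3: 0+1=1 <2, l++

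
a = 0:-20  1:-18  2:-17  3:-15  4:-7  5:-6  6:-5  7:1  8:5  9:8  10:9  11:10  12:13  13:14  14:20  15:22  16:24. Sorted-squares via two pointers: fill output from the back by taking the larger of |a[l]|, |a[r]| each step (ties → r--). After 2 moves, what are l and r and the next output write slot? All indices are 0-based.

[0,16] |-20|<=|24| out[16]=576 → r--
[0,15] |-20|<=|22| out[15]=484 → r--

l=0, r=14, next write slot=14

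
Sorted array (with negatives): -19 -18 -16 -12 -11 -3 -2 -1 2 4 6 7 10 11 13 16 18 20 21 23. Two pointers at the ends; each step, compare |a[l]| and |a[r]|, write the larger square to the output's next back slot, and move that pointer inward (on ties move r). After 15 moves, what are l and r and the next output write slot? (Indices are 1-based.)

l=1 r=20: |-19|<=|23| out[20]=529, r--
l=1 r=19: |-19|<=|21| out[19]=441, r--
l=1 r=18: |-19|<=|20| out[18]=400, r--
l=1 r=17: |-19|>|18| out[17]=361, l++
l=2 r=17: |-18|<=|18| out[16]=324, r--
l=2 r=16: |-18|>|16| out[15]=324, l++
l=3 r=16: |-16|<=|16| out[14]=256, r--
l=3 r=15: |-16|>|13| out[13]=256, l++
l=4 r=15: |-12|<=|13| out[12]=169, r--
l=4 r=14: |-12|>|11| out[11]=144, l++
l=5 r=14: |-11|<=|11| out[10]=121, r--
l=5 r=13: |-11|>|10| out[9]=121, l++
l=6 r=13: |-3|<=|10| out[8]=100, r--
l=6 r=12: |-3|<=|7| out[7]=49, r--
l=6 r=11: |-3|<=|6| out[6]=36, r--

l=6, r=10, next write slot=5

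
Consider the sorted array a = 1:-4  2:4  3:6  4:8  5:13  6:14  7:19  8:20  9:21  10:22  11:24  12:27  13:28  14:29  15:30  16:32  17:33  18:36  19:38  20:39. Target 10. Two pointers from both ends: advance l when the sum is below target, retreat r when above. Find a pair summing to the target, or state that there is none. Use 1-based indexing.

[1,20] -4+39=35 >10 → r--
[1,19] -4+38=34 >10 → r--
[1,18] -4+36=32 >10 → r--
[1,17] -4+33=29 >10 → r--
[1,16] -4+32=28 >10 → r--
[1,15] -4+30=26 >10 → r--
[1,14] -4+29=25 >10 → r--
[1,13] -4+28=24 >10 → r--
[1,12] -4+27=23 >10 → r--
[1,11] -4+24=20 >10 → r--
[1,10] -4+22=18 >10 → r--
[1,9] -4+21=17 >10 → r--
[1,8] -4+20=16 >10 → r--
[1,7] -4+19=15 >10 → r--
[1,6] -4+14=10 → found

(-4, 14)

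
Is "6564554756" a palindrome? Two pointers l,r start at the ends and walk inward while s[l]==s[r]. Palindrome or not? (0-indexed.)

not a palindrome (mismatch at 2,7)

l=0 r=9: '6'=='6', l++,r--
l=1 r=8: '5'=='5', l++,r--
l=2 r=7: '6'!='7', stop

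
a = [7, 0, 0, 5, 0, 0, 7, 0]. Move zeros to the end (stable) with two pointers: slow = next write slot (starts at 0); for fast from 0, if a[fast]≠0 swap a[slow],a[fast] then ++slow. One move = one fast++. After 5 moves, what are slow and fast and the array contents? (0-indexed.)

(s=0,f=0) a[fast]=7≠0 swap→a[0]=7 → slow++,fast++
(s=1,f=1) a[fast]=0 → fast++
(s=1,f=2) a[fast]=0 → fast++
(s=1,f=3) a[fast]=5≠0 swap→a[1]=5 → slow++,fast++
(s=2,f=4) a[fast]=0 → fast++

slow=2, fast=5, a=[7, 5, 0, 0, 0, 0, 7, 0]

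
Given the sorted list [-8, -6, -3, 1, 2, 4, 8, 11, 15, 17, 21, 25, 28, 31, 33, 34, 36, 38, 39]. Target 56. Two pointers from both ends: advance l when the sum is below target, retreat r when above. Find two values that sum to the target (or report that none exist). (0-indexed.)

[0,18] -8+39=31 <56 → l++
[1,18] -6+39=33 <56 → l++
[2,18] -3+39=36 <56 → l++
[3,18] 1+39=40 <56 → l++
[4,18] 2+39=41 <56 → l++
[5,18] 4+39=43 <56 → l++
[6,18] 8+39=47 <56 → l++
[7,18] 11+39=50 <56 → l++
[8,18] 15+39=54 <56 → l++
[9,18] 17+39=56 → found

(17, 39)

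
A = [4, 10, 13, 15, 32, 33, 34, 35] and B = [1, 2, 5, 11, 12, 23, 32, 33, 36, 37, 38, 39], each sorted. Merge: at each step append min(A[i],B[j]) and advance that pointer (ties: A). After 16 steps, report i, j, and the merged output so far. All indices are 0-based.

i=8, j=8, merged so far=[1, 2, 4, 5, 10, 11, 12, 13, 15, 23, 32, 32, 33, 33, 34, 35]

[i=0,j=0] A[i]=4>B[j]=1 take 1 → j++
[i=0,j=1] A[i]=4>B[j]=2 take 2 → j++
[i=0,j=2] A[i]=4<=B[j]=5 take 4 → i++
[i=1,j=2] A[i]=10>B[j]=5 take 5 → j++
[i=1,j=3] A[i]=10<=B[j]=11 take 10 → i++
[i=2,j=3] A[i]=13>B[j]=11 take 11 → j++
[i=2,j=4] A[i]=13>B[j]=12 take 12 → j++
[i=2,j=5] A[i]=13<=B[j]=23 take 13 → i++
[i=3,j=5] A[i]=15<=B[j]=23 take 15 → i++
[i=4,j=5] A[i]=32>B[j]=23 take 23 → j++
[i=4,j=6] A[i]=32<=B[j]=32 take 32 → i++
[i=5,j=6] A[i]=33>B[j]=32 take 32 → j++
[i=5,j=7] A[i]=33<=B[j]=33 take 33 → i++
[i=6,j=7] A[i]=34>B[j]=33 take 33 → j++
[i=6,j=8] A[i]=34<=B[j]=36 take 34 → i++
[i=7,j=8] A[i]=35<=B[j]=36 take 35 → i++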